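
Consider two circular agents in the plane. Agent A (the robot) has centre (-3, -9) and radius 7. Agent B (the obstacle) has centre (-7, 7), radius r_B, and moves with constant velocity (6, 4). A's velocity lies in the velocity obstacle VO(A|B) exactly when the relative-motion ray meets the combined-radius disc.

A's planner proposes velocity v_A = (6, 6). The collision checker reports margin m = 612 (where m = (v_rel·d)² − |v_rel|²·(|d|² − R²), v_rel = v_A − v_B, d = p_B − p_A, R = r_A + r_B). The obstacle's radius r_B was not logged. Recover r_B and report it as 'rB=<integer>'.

m = 612
d = (-4, 16);  v_rel = (0, 2),  |v_rel|² = 4
v_rel×d = (0)·(16) − (2)·(-4) = 8
since m = R²·4 − 8²:  R² = (64 + 612) / 4 = 169
R = √169 = 13  ⇒  r_B = 13 − 7 = 6

rB=6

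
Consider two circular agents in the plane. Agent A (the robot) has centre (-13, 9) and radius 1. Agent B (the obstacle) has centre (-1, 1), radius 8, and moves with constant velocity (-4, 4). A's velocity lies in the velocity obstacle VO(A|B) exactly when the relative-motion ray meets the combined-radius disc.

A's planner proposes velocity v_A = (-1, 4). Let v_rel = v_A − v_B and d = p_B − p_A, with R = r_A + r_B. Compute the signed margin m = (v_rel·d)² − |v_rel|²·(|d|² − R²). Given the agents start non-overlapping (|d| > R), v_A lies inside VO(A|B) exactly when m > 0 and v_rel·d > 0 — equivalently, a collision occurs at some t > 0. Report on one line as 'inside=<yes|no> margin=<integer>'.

d = (12, -8),  |d|² = 208;  R = 1+8 = 9,  c = 208−9² = 127
v_rel = (3, 0),  |v_rel|² = 9;  v_rel·d = (3)·(12) + (0)·(-8) = 36
9·t² − 72·t + 127 = 0  ⇒  m = 36² − 9·127 = 153
m = 153 > 0,  v_rel·d = 36 > 0  ⇒  inside

inside=yes margin=153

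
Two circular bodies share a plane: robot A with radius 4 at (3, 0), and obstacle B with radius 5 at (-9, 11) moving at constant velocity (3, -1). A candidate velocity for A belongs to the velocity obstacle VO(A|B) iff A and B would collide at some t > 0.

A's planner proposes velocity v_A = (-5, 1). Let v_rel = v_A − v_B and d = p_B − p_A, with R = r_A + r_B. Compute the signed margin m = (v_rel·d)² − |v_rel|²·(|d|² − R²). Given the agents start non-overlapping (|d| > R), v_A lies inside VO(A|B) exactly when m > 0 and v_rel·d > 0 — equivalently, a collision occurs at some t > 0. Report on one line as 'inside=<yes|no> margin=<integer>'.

d = (-12, 11),  |d|² = 265;  R = 4+5 = 9,  c = 265−9² = 184
v_rel = (-8, 2),  |v_rel|² = 68;  v_rel·d = (-8)·(-12) + (2)·(11) = 118
68·t² − 236·t + 184 = 0  ⇒  m = 118² − 68·184 = 1412
m = 1412 > 0,  v_rel·d = 118 > 0  ⇒  inside

inside=yes margin=1412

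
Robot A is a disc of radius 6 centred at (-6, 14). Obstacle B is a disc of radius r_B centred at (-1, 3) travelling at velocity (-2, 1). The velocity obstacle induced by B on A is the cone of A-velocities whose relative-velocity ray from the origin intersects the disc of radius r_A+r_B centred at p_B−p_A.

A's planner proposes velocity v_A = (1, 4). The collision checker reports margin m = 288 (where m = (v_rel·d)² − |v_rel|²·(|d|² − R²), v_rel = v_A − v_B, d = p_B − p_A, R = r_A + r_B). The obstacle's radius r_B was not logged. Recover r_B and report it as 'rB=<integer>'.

m = 288
d = (5, -11);  v_rel = (3, 3),  |v_rel|² = 18
v_rel×d = (3)·(-11) − (3)·(5) = -48
since m = R²·18 − (-48)²:  R² = (2304 + 288) / 18 = 144
R = √144 = 12  ⇒  r_B = 12 − 6 = 6

rB=6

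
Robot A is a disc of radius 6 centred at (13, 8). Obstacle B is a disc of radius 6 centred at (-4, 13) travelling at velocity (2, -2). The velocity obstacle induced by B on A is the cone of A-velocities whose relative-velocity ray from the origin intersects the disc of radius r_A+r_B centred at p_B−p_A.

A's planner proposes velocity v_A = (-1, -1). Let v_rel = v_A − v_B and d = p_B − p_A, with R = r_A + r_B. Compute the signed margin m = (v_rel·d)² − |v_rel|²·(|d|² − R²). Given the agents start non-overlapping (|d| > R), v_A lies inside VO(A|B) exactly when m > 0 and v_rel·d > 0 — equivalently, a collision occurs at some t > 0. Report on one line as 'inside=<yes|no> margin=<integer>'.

d = (-17, 5),  |d|² = 314;  R = 6+6 = 12,  c = 314−12² = 170
v_rel = (-3, 1),  |v_rel|² = 10;  v_rel·d = (-3)·(-17) + (1)·(5) = 56
10·t² − 112·t + 170 = 0  ⇒  m = 56² − 10·170 = 1436
m = 1436 > 0,  v_rel·d = 56 > 0  ⇒  inside

inside=yes margin=1436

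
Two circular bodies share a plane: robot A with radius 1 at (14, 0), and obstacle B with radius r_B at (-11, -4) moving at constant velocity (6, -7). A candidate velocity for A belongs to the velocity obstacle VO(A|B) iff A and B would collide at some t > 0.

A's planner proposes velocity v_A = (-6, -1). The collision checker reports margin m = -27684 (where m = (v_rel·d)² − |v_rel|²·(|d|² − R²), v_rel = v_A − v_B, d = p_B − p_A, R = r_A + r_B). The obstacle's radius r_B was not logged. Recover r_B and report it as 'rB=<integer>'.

m = -27684
d = (-25, -4);  v_rel = (-12, 6),  |v_rel|² = 180
v_rel×d = (-12)·(-4) − (6)·(-25) = 198
since m = R²·180 − 198²:  R² = (39204 + -27684) / 180 = 64
R = √64 = 8  ⇒  r_B = 8 − 1 = 7

rB=7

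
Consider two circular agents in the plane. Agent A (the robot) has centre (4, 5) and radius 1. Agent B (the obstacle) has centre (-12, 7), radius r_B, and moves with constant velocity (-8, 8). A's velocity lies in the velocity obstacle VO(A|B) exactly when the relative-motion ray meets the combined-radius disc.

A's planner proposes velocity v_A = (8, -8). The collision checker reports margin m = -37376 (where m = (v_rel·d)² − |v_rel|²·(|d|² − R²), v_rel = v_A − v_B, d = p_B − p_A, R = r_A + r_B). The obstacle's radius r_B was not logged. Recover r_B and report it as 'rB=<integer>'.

m = -37376
d = (-16, 2);  v_rel = (16, -16),  |v_rel|² = 512
v_rel×d = (16)·(2) − (-16)·(-16) = -224
since m = R²·512 − (-224)²:  R² = (50176 + -37376) / 512 = 25
R = √25 = 5  ⇒  r_B = 5 − 1 = 4

rB=4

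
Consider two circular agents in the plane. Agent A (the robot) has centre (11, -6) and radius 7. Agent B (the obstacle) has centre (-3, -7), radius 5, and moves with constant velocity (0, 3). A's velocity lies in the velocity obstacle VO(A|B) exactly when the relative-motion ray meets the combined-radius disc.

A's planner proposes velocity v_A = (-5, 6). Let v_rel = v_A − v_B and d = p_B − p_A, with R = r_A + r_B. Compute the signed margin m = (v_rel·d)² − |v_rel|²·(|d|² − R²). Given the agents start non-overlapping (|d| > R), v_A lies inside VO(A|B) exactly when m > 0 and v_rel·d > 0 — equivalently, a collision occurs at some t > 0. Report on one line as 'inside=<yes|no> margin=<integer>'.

d = (-14, -1),  |d|² = 197;  R = 7+5 = 12,  c = 197−12² = 53
v_rel = (-5, 3),  |v_rel|² = 34;  v_rel·d = (-5)·(-14) + (3)·(-1) = 67
34·t² − 134·t + 53 = 0  ⇒  m = 67² − 34·53 = 2687
m = 2687 > 0,  v_rel·d = 67 > 0  ⇒  inside

inside=yes margin=2687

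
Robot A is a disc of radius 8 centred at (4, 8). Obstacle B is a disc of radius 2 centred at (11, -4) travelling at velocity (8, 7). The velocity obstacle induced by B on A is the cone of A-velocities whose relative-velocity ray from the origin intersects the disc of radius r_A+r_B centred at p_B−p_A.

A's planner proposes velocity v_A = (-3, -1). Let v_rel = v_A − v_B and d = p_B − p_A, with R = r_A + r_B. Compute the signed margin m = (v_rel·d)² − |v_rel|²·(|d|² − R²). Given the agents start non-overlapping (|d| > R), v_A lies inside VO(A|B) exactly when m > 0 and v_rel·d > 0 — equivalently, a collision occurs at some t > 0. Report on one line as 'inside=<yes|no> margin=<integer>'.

d = (7, -12),  |d|² = 193;  R = 8+2 = 10,  c = 193−10² = 93
v_rel = (-11, -8),  |v_rel|² = 185;  v_rel·d = (-11)·(7) + (-8)·(-12) = 19
185·t² − 38·t + 93 = 0  ⇒  m = 19² − 185·93 = -16844
m = -16844 < 0,  v_rel·d = 19 > 0  ⇒  outside

inside=no margin=-16844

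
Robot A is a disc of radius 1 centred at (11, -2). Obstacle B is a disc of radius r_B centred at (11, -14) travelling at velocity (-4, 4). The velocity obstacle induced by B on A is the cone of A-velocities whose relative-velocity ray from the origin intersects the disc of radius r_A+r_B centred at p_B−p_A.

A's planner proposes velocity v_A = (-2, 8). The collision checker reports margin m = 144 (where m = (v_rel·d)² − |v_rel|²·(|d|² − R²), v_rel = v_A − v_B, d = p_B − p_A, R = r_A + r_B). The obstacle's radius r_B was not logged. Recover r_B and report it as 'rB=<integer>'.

m = 144
d = (0, -12);  v_rel = (2, 4),  |v_rel|² = 20
v_rel×d = (2)·(-12) − (4)·(0) = -24
since m = R²·20 − (-24)²:  R² = (576 + 144) / 20 = 36
R = √36 = 6  ⇒  r_B = 6 − 1 = 5

rB=5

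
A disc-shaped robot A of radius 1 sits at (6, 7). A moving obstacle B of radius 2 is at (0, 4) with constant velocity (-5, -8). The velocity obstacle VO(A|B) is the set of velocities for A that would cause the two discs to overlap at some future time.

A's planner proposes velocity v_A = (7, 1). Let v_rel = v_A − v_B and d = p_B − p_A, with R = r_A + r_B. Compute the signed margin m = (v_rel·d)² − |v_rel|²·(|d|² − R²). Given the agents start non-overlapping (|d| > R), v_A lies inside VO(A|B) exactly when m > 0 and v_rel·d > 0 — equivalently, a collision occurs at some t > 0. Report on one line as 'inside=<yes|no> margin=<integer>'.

d = (-6, -3),  |d|² = 45;  R = 1+2 = 3,  c = 45−3² = 36
v_rel = (12, 9),  |v_rel|² = 225;  v_rel·d = (12)·(-6) + (9)·(-3) = -99
225·t² + 198·t + 36 = 0  ⇒  m = (-99)² − 225·36 = 1701
m = 1701 > 0,  v_rel·d = -99 < 0  ⇒  outside

inside=no margin=1701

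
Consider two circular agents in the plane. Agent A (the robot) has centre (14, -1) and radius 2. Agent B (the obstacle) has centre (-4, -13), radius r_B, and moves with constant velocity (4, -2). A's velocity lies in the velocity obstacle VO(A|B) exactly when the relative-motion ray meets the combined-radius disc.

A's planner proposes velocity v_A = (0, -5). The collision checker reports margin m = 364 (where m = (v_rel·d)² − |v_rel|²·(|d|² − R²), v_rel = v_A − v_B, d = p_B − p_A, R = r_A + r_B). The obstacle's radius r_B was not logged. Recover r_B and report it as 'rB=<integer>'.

m = 364
d = (-18, -12);  v_rel = (-4, -3),  |v_rel|² = 25
v_rel×d = (-4)·(-12) − (-3)·(-18) = -6
since m = R²·25 − (-6)²:  R² = (36 + 364) / 25 = 16
R = √16 = 4  ⇒  r_B = 4 − 2 = 2

rB=2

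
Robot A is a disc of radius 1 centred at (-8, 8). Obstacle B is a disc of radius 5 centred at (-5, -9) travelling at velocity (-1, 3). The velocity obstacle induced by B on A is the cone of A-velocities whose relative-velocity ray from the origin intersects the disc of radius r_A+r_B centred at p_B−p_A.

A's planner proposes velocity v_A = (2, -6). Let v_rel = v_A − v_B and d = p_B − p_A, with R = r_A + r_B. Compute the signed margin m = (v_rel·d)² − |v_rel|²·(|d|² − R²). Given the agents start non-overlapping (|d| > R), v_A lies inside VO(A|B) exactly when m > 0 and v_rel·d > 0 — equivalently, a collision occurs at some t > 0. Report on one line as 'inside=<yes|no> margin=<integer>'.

d = (3, -17),  |d|² = 298;  R = 1+5 = 6,  c = 298−6² = 262
v_rel = (3, -9),  |v_rel|² = 90;  v_rel·d = (3)·(3) + (-9)·(-17) = 162
90·t² − 324·t + 262 = 0  ⇒  m = 162² − 90·262 = 2664
m = 2664 > 0,  v_rel·d = 162 > 0  ⇒  inside

inside=yes margin=2664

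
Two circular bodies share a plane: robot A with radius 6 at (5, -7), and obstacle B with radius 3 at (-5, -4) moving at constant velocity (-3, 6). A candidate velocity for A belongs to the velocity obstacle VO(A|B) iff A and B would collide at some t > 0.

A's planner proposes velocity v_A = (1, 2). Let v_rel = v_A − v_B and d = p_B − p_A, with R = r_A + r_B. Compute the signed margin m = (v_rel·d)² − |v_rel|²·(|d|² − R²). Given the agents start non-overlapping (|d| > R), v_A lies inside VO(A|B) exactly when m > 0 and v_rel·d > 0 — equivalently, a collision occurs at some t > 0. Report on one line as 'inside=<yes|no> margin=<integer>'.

d = (-10, 3),  |d|² = 109;  R = 6+3 = 9,  c = 109−9² = 28
v_rel = (4, -4),  |v_rel|² = 32;  v_rel·d = (4)·(-10) + (-4)·(3) = -52
32·t² + 104·t + 28 = 0  ⇒  m = (-52)² − 32·28 = 1808
m = 1808 > 0,  v_rel·d = -52 < 0  ⇒  outside

inside=no margin=1808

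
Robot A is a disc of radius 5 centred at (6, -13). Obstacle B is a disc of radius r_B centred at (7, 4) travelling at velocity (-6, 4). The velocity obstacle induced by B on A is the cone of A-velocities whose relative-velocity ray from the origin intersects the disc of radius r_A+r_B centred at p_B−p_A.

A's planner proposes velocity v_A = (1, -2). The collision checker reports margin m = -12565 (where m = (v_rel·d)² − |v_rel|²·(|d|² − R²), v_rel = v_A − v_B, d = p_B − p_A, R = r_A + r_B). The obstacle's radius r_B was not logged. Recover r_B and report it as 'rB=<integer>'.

m = -12565
d = (1, 17);  v_rel = (7, -6),  |v_rel|² = 85
v_rel×d = (7)·(17) − (-6)·(1) = 125
since m = R²·85 − 125²:  R² = (15625 + -12565) / 85 = 36
R = √36 = 6  ⇒  r_B = 6 − 5 = 1

rB=1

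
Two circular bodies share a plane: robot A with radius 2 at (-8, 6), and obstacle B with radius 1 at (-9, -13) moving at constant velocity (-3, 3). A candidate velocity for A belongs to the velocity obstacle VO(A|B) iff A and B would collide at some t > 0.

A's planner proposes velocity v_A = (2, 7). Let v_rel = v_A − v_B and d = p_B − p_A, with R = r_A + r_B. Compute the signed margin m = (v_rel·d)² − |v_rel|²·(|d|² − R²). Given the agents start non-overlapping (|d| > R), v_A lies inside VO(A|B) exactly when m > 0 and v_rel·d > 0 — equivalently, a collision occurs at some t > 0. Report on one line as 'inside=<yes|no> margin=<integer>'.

d = (-1, -19),  |d|² = 362;  R = 2+1 = 3,  c = 362−3² = 353
v_rel = (5, 4),  |v_rel|² = 41;  v_rel·d = (5)·(-1) + (4)·(-19) = -81
41·t² + 162·t + 353 = 0  ⇒  m = (-81)² − 41·353 = -7912
m = -7912 < 0,  v_rel·d = -81 < 0  ⇒  outside

inside=no margin=-7912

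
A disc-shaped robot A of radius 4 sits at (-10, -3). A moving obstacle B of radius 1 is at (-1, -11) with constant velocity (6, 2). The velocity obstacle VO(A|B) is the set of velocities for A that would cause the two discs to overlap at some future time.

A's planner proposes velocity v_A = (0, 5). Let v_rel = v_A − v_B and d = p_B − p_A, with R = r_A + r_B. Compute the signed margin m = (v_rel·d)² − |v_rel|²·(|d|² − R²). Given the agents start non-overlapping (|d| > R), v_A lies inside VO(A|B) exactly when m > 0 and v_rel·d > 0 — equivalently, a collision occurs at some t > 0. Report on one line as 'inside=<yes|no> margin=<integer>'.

d = (9, -8),  |d|² = 145;  R = 4+1 = 5,  c = 145−5² = 120
v_rel = (-6, 3),  |v_rel|² = 45;  v_rel·d = (-6)·(9) + (3)·(-8) = -78
45·t² + 156·t + 120 = 0  ⇒  m = (-78)² − 45·120 = 684
m = 684 > 0,  v_rel·d = -78 < 0  ⇒  outside

inside=no margin=684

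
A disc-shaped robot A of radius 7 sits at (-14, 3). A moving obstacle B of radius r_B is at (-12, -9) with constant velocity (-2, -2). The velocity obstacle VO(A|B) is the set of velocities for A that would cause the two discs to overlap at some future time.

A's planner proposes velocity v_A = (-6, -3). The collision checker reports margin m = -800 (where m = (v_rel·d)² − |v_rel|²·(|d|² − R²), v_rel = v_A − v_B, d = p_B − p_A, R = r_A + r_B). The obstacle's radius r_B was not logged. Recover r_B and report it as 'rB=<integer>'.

m = -800
d = (2, -12);  v_rel = (-4, -1),  |v_rel|² = 17
v_rel×d = (-4)·(-12) − (-1)·(2) = 50
since m = R²·17 − 50²:  R² = (2500 + -800) / 17 = 100
R = √100 = 10  ⇒  r_B = 10 − 7 = 3

rB=3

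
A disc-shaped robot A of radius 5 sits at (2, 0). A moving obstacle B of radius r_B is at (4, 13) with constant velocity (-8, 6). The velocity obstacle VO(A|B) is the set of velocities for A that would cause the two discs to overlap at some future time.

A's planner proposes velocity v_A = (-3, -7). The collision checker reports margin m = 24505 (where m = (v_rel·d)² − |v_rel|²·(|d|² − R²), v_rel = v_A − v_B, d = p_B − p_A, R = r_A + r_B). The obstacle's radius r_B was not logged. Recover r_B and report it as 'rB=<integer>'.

m = 24505
d = (2, 13);  v_rel = (5, -13),  |v_rel|² = 194
v_rel×d = (5)·(13) − (-13)·(2) = 91
since m = R²·194 − 91²:  R² = (8281 + 24505) / 194 = 169
R = √169 = 13  ⇒  r_B = 13 − 5 = 8

rB=8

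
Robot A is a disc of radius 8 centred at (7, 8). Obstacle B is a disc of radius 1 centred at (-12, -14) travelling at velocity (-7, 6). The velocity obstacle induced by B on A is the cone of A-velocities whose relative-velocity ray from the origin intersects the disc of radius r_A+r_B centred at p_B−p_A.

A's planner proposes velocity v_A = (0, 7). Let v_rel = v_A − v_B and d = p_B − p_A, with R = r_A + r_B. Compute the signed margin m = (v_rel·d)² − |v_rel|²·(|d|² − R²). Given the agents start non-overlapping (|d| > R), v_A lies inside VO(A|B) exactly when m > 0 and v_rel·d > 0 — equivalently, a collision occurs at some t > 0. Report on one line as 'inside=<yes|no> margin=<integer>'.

d = (-19, -22),  |d|² = 845;  R = 8+1 = 9,  c = 845−9² = 764
v_rel = (7, 1),  |v_rel|² = 50;  v_rel·d = (7)·(-19) + (1)·(-22) = -155
50·t² + 310·t + 764 = 0  ⇒  m = (-155)² − 50·764 = -14175
m = -14175 < 0,  v_rel·d = -155 < 0  ⇒  outside

inside=no margin=-14175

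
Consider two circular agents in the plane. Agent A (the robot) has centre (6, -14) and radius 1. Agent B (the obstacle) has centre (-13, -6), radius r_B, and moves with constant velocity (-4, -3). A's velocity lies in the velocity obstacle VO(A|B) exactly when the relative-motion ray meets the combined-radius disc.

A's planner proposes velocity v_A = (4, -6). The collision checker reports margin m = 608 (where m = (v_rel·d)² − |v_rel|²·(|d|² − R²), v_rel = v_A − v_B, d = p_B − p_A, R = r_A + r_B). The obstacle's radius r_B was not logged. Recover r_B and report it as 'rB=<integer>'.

m = 608
d = (-19, 8);  v_rel = (8, -3),  |v_rel|² = 73
v_rel×d = (8)·(8) − (-3)·(-19) = 7
since m = R²·73 − 7²:  R² = (49 + 608) / 73 = 9
R = √9 = 3  ⇒  r_B = 3 − 1 = 2

rB=2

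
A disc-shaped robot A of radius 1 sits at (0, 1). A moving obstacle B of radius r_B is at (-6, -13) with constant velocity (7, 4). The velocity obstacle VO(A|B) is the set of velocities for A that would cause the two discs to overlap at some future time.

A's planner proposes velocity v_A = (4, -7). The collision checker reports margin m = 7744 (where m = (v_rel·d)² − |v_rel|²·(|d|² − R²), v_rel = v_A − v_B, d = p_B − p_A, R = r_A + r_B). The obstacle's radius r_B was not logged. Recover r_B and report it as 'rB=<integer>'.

m = 7744
d = (-6, -14);  v_rel = (-3, -11),  |v_rel|² = 130
v_rel×d = (-3)·(-14) − (-11)·(-6) = -24
since m = R²·130 − (-24)²:  R² = (576 + 7744) / 130 = 64
R = √64 = 8  ⇒  r_B = 8 − 1 = 7

rB=7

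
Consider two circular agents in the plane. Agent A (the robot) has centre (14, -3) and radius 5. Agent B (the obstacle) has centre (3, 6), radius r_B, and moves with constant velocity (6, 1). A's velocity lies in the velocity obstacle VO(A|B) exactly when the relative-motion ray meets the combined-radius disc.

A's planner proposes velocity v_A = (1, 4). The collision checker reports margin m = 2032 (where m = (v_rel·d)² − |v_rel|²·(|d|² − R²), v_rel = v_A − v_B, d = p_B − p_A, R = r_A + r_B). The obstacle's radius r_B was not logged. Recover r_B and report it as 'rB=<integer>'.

m = 2032
d = (-11, 9);  v_rel = (-5, 3),  |v_rel|² = 34
v_rel×d = (-5)·(9) − (3)·(-11) = -12
since m = R²·34 − (-12)²:  R² = (144 + 2032) / 34 = 64
R = √64 = 8  ⇒  r_B = 8 − 5 = 3

rB=3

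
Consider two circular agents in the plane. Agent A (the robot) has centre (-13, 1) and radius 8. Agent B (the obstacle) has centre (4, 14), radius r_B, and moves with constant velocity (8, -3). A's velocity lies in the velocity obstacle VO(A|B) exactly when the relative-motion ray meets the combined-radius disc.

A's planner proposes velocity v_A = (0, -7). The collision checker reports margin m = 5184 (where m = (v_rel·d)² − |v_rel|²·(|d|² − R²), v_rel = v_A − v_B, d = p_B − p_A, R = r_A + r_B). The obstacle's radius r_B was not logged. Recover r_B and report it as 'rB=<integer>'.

m = 5184
d = (17, 13);  v_rel = (-8, -4),  |v_rel|² = 80
v_rel×d = (-8)·(13) − (-4)·(17) = -36
since m = R²·80 − (-36)²:  R² = (1296 + 5184) / 80 = 81
R = √81 = 9  ⇒  r_B = 9 − 8 = 1

rB=1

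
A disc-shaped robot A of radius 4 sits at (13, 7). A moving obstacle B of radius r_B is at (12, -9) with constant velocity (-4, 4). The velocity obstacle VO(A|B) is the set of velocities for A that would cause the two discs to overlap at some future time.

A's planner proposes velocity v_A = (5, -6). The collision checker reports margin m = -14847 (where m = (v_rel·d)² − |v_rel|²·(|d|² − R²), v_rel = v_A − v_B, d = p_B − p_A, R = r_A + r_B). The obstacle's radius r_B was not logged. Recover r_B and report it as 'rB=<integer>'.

m = -14847
d = (-1, -16);  v_rel = (9, -10),  |v_rel|² = 181
v_rel×d = (9)·(-16) − (-10)·(-1) = -154
since m = R²·181 − (-154)²:  R² = (23716 + -14847) / 181 = 49
R = √49 = 7  ⇒  r_B = 7 − 4 = 3

rB=3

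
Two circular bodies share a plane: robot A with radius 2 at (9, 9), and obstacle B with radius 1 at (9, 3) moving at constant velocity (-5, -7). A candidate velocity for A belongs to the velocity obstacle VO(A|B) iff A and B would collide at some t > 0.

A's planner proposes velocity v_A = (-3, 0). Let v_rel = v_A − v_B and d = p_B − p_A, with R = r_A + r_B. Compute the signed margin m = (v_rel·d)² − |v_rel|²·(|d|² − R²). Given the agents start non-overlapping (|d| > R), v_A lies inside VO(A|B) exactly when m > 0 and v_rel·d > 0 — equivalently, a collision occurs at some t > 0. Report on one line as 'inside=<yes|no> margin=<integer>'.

d = (0, -6),  |d|² = 36;  R = 2+1 = 3,  c = 36−3² = 27
v_rel = (2, 7),  |v_rel|² = 53;  v_rel·d = (2)·(0) + (7)·(-6) = -42
53·t² + 84·t + 27 = 0  ⇒  m = (-42)² − 53·27 = 333
m = 333 > 0,  v_rel·d = -42 < 0  ⇒  outside

inside=no margin=333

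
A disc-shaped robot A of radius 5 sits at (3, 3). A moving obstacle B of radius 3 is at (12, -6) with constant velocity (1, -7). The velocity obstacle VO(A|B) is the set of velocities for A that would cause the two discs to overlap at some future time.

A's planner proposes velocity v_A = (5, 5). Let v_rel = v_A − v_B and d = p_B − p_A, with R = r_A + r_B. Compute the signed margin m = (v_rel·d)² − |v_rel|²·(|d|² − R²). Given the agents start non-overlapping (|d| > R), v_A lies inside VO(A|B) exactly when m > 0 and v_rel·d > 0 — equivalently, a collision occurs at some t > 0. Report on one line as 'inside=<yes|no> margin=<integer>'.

d = (9, -9),  |d|² = 162;  R = 5+3 = 8,  c = 162−8² = 98
v_rel = (4, 12),  |v_rel|² = 160;  v_rel·d = (4)·(9) + (12)·(-9) = -72
160·t² + 144·t + 98 = 0  ⇒  m = (-72)² − 160·98 = -10496
m = -10496 < 0,  v_rel·d = -72 < 0  ⇒  outside

inside=no margin=-10496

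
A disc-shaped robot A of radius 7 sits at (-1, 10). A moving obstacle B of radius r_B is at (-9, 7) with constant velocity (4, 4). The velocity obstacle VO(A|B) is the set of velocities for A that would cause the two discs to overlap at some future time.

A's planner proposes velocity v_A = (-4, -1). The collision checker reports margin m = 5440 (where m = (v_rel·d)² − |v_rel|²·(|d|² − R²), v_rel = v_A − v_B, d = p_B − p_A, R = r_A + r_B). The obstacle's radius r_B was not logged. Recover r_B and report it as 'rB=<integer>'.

m = 5440
d = (-8, -3);  v_rel = (-8, -5),  |v_rel|² = 89
v_rel×d = (-8)·(-3) − (-5)·(-8) = -16
since m = R²·89 − (-16)²:  R² = (256 + 5440) / 89 = 64
R = √64 = 8  ⇒  r_B = 8 − 7 = 1

rB=1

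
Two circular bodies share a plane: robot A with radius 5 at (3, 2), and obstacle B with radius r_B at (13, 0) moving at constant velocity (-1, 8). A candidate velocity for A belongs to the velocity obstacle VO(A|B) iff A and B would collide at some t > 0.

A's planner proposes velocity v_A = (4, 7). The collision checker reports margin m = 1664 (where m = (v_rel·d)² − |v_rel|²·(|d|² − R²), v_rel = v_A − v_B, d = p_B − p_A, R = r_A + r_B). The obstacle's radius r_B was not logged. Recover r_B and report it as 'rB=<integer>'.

m = 1664
d = (10, -2);  v_rel = (5, -1),  |v_rel|² = 26
v_rel×d = (5)·(-2) − (-1)·(10) = 0
since m = R²·26 − 0²:  R² = (0 + 1664) / 26 = 64
R = √64 = 8  ⇒  r_B = 8 − 5 = 3

rB=3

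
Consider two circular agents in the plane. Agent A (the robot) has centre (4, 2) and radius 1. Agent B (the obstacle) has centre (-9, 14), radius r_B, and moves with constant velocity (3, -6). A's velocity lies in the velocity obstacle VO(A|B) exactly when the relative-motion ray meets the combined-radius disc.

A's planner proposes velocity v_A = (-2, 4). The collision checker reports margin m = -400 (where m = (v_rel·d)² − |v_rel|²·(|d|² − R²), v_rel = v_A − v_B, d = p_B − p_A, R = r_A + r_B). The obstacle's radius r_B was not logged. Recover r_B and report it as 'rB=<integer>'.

m = -400
d = (-13, 12);  v_rel = (-5, 10),  |v_rel|² = 125
v_rel×d = (-5)·(12) − (10)·(-13) = 70
since m = R²·125 − 70²:  R² = (4900 + -400) / 125 = 36
R = √36 = 6  ⇒  r_B = 6 − 1 = 5

rB=5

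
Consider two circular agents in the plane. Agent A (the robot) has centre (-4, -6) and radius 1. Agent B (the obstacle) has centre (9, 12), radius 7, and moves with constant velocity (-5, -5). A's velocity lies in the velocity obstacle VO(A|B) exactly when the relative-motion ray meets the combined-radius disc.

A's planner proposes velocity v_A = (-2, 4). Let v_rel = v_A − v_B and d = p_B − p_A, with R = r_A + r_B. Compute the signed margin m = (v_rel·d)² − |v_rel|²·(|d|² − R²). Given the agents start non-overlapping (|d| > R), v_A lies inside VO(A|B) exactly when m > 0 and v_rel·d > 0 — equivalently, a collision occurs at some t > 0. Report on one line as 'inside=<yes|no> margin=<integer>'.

d = (13, 18),  |d|² = 493;  R = 1+7 = 8,  c = 493−8² = 429
v_rel = (3, 9),  |v_rel|² = 90;  v_rel·d = (3)·(13) + (9)·(18) = 201
90·t² − 402·t + 429 = 0  ⇒  m = 201² − 90·429 = 1791
m = 1791 > 0,  v_rel·d = 201 > 0  ⇒  inside

inside=yes margin=1791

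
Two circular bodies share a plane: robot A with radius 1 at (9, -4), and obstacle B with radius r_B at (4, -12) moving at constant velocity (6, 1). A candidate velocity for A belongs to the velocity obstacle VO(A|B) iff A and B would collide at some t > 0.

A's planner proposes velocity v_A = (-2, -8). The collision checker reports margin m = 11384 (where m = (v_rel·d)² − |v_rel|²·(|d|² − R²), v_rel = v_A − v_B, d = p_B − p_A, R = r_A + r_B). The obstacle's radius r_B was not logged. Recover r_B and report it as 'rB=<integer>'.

m = 11384
d = (-5, -8);  v_rel = (-8, -9),  |v_rel|² = 145
v_rel×d = (-8)·(-8) − (-9)·(-5) = 19
since m = R²·145 − 19²:  R² = (361 + 11384) / 145 = 81
R = √81 = 9  ⇒  r_B = 9 − 1 = 8

rB=8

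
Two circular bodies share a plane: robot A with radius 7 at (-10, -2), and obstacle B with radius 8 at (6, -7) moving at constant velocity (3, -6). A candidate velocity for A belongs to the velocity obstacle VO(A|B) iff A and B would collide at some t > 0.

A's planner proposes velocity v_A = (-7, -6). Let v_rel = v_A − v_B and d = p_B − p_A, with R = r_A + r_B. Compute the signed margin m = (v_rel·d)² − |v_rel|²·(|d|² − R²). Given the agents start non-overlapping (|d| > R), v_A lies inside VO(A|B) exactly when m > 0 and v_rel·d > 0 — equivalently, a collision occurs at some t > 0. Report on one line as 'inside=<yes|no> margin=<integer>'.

d = (16, -5),  |d|² = 281;  R = 7+8 = 15,  c = 281−15² = 56
v_rel = (-10, 0),  |v_rel|² = 100;  v_rel·d = (-10)·(16) + (0)·(-5) = -160
100·t² + 320·t + 56 = 0  ⇒  m = (-160)² − 100·56 = 20000
m = 20000 > 0,  v_rel·d = -160 < 0  ⇒  outside

inside=no margin=20000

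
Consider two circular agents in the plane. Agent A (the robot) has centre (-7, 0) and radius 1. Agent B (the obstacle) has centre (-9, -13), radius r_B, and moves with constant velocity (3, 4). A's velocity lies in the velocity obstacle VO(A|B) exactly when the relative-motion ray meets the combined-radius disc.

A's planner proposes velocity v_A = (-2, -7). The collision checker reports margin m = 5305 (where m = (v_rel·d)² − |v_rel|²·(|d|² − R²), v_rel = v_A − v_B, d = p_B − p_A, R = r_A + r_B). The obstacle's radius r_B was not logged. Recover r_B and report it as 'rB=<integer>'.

m = 5305
d = (-2, -13);  v_rel = (-5, -11),  |v_rel|² = 146
v_rel×d = (-5)·(-13) − (-11)·(-2) = 43
since m = R²·146 − 43²:  R² = (1849 + 5305) / 146 = 49
R = √49 = 7  ⇒  r_B = 7 − 1 = 6

rB=6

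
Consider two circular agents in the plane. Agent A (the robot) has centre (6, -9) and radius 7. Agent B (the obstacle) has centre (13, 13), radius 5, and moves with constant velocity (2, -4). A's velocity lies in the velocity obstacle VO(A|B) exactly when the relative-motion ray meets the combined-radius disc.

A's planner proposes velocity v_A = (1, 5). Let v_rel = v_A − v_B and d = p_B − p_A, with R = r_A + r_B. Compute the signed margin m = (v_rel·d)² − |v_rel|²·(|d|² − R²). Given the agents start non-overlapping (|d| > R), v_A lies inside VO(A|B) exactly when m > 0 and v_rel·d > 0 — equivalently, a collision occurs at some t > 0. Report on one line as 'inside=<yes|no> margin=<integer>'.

d = (7, 22),  |d|² = 533;  R = 7+5 = 12,  c = 533−12² = 389
v_rel = (-1, 9),  |v_rel|² = 82;  v_rel·d = (-1)·(7) + (9)·(22) = 191
82·t² − 382·t + 389 = 0  ⇒  m = 191² − 82·389 = 4583
m = 4583 > 0,  v_rel·d = 191 > 0  ⇒  inside

inside=yes margin=4583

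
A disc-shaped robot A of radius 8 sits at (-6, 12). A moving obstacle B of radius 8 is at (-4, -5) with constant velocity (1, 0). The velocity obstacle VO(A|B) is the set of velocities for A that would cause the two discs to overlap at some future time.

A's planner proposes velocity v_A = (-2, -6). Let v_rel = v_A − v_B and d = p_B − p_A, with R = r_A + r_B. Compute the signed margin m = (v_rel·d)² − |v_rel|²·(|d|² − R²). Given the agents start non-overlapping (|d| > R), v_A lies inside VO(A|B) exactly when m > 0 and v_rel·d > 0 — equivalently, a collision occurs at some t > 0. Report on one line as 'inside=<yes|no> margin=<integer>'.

d = (2, -17),  |d|² = 293;  R = 8+8 = 16,  c = 293−16² = 37
v_rel = (-3, -6),  |v_rel|² = 45;  v_rel·d = (-3)·(2) + (-6)·(-17) = 96
45·t² − 192·t + 37 = 0  ⇒  m = 96² − 45·37 = 7551
m = 7551 > 0,  v_rel·d = 96 > 0  ⇒  inside

inside=yes margin=7551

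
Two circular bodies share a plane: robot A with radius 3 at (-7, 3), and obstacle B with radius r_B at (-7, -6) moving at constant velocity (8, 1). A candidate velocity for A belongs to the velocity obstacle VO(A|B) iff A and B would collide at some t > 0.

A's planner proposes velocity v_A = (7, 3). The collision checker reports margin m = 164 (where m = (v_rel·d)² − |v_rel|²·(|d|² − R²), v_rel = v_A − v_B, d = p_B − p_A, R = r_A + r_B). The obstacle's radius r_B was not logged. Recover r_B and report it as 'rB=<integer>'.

m = 164
d = (0, -9);  v_rel = (-1, 2),  |v_rel|² = 5
v_rel×d = (-1)·(-9) − (2)·(0) = 9
since m = R²·5 − 9²:  R² = (81 + 164) / 5 = 49
R = √49 = 7  ⇒  r_B = 7 − 3 = 4

rB=4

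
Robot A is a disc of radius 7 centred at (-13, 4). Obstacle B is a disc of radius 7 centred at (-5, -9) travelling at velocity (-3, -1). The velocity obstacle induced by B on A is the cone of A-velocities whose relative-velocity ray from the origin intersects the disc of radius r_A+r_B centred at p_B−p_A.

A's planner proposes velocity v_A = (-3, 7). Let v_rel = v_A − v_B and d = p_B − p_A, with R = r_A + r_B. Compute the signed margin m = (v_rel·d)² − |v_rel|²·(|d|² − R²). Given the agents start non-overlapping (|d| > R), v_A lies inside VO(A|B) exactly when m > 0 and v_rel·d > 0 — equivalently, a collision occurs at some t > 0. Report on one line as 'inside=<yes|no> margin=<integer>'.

d = (8, -13),  |d|² = 233;  R = 7+7 = 14,  c = 233−14² = 37
v_rel = (0, 8),  |v_rel|² = 64;  v_rel·d = (0)·(8) + (8)·(-13) = -104
64·t² + 208·t + 37 = 0  ⇒  m = (-104)² − 64·37 = 8448
m = 8448 > 0,  v_rel·d = -104 < 0  ⇒  outside

inside=no margin=8448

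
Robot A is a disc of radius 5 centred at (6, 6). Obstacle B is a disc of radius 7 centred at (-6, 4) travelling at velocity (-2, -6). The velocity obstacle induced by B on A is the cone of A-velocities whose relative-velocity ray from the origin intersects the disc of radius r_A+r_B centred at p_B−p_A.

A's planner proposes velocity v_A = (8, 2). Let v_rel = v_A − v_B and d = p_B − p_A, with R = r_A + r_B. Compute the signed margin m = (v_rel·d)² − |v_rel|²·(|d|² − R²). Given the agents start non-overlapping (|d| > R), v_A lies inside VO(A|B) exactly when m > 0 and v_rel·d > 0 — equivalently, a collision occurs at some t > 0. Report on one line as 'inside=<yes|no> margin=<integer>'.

d = (-12, -2),  |d|² = 148;  R = 5+7 = 12,  c = 148−12² = 4
v_rel = (10, 8),  |v_rel|² = 164;  v_rel·d = (10)·(-12) + (8)·(-2) = -136
164·t² + 272·t + 4 = 0  ⇒  m = (-136)² − 164·4 = 17840
m = 17840 > 0,  v_rel·d = -136 < 0  ⇒  outside

inside=no margin=17840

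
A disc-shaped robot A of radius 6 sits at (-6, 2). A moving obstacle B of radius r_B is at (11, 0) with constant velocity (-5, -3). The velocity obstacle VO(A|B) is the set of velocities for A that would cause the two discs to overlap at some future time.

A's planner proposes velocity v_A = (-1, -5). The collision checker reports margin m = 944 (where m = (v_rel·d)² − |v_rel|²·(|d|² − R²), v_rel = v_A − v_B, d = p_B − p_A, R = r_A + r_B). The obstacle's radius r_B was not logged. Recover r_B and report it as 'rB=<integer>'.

m = 944
d = (17, -2);  v_rel = (4, -2),  |v_rel|² = 20
v_rel×d = (4)·(-2) − (-2)·(17) = 26
since m = R²·20 − 26²:  R² = (676 + 944) / 20 = 81
R = √81 = 9  ⇒  r_B = 9 − 6 = 3

rB=3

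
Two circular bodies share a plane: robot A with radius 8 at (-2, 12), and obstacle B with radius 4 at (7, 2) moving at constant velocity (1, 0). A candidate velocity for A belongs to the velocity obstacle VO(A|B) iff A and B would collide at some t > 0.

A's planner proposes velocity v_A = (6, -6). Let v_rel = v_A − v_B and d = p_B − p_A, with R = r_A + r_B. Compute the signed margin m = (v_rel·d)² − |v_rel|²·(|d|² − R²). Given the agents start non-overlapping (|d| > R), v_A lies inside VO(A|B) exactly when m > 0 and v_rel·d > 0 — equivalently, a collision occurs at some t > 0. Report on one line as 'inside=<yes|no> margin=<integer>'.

d = (9, -10),  |d|² = 181;  R = 8+4 = 12,  c = 181−12² = 37
v_rel = (5, -6),  |v_rel|² = 61;  v_rel·d = (5)·(9) + (-6)·(-10) = 105
61·t² − 210·t + 37 = 0  ⇒  m = 105² − 61·37 = 8768
m = 8768 > 0,  v_rel·d = 105 > 0  ⇒  inside

inside=yes margin=8768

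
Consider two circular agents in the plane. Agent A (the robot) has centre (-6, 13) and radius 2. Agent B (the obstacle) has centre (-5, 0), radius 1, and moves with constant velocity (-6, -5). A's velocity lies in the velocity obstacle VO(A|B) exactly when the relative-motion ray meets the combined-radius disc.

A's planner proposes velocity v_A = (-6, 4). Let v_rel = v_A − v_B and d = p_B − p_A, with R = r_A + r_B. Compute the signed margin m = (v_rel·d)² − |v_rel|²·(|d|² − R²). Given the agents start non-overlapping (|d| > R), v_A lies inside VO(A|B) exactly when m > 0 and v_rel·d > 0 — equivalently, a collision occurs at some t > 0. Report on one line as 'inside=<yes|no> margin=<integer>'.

d = (1, -13),  |d|² = 170;  R = 2+1 = 3,  c = 170−3² = 161
v_rel = (0, 9),  |v_rel|² = 81;  v_rel·d = (0)·(1) + (9)·(-13) = -117
81·t² + 234·t + 161 = 0  ⇒  m = (-117)² − 81·161 = 648
m = 648 > 0,  v_rel·d = -117 < 0  ⇒  outside

inside=no margin=648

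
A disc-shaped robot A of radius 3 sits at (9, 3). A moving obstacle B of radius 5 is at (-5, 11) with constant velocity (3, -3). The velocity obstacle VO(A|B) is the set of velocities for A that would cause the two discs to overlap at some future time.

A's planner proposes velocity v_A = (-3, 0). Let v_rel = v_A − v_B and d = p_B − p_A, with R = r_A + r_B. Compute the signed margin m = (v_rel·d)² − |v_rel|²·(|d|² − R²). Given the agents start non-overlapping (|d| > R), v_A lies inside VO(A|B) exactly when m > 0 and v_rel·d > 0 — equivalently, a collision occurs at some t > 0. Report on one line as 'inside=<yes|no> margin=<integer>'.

d = (-14, 8),  |d|² = 260;  R = 3+5 = 8,  c = 260−8² = 196
v_rel = (-6, 3),  |v_rel|² = 45;  v_rel·d = (-6)·(-14) + (3)·(8) = 108
45·t² − 216·t + 196 = 0  ⇒  m = 108² − 45·196 = 2844
m = 2844 > 0,  v_rel·d = 108 > 0  ⇒  inside

inside=yes margin=2844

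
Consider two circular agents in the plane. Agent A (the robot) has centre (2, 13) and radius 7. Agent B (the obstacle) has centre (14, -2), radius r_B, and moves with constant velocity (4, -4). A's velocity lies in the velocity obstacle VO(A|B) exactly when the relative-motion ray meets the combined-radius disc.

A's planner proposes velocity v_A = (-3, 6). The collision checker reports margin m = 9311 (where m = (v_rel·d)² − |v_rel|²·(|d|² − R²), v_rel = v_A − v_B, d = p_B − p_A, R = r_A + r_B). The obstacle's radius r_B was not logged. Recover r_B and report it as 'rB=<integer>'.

m = 9311
d = (12, -15);  v_rel = (-7, 10),  |v_rel|² = 149
v_rel×d = (-7)·(-15) − (10)·(12) = -15
since m = R²·149 − (-15)²:  R² = (225 + 9311) / 149 = 64
R = √64 = 8  ⇒  r_B = 8 − 7 = 1

rB=1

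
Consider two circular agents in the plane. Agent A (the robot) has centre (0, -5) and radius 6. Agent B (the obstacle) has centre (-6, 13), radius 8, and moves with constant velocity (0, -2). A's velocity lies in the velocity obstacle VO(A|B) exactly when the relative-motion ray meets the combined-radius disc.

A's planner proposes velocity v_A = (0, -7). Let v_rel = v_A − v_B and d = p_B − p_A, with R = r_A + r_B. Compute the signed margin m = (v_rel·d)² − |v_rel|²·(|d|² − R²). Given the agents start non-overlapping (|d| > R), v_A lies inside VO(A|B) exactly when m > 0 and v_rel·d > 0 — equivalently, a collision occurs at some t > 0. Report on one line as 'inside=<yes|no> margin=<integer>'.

d = (-6, 18),  |d|² = 360;  R = 6+8 = 14,  c = 360−14² = 164
v_rel = (0, -5),  |v_rel|² = 25;  v_rel·d = (0)·(-6) + (-5)·(18) = -90
25·t² + 180·t + 164 = 0  ⇒  m = (-90)² − 25·164 = 4000
m = 4000 > 0,  v_rel·d = -90 < 0  ⇒  outside

inside=no margin=4000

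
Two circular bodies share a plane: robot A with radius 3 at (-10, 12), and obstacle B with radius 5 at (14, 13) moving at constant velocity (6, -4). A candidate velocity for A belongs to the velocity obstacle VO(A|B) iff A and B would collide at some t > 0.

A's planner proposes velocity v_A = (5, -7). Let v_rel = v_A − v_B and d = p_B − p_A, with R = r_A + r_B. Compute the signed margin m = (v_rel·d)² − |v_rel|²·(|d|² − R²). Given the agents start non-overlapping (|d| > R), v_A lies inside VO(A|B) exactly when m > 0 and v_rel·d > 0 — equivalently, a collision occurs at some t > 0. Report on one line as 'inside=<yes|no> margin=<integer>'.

d = (24, 1),  |d|² = 577;  R = 3+5 = 8,  c = 577−8² = 513
v_rel = (-1, -3),  |v_rel|² = 10;  v_rel·d = (-1)·(24) + (-3)·(1) = -27
10·t² + 54·t + 513 = 0  ⇒  m = (-27)² − 10·513 = -4401
m = -4401 < 0,  v_rel·d = -27 < 0  ⇒  outside

inside=no margin=-4401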